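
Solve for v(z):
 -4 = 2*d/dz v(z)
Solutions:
 v(z) = C1 - 2*z


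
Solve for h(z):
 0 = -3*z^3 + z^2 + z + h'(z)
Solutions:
 h(z) = C1 + 3*z^4/4 - z^3/3 - z^2/2


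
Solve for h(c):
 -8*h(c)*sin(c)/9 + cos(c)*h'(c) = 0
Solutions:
 h(c) = C1/cos(c)^(8/9)


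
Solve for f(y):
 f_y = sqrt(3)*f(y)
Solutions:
 f(y) = C1*exp(sqrt(3)*y)


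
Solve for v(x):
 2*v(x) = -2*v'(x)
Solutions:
 v(x) = C1*exp(-x)


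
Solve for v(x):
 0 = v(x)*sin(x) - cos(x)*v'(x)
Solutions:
 v(x) = C1/cos(x)


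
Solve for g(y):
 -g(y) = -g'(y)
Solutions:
 g(y) = C1*exp(y)


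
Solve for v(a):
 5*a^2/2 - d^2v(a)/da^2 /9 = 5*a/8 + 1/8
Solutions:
 v(a) = C1 + C2*a + 15*a^4/8 - 15*a^3/16 - 9*a^2/16


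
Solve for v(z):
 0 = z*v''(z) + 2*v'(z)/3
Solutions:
 v(z) = C1 + C2*z^(1/3)


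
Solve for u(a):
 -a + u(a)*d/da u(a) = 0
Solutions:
 u(a) = -sqrt(C1 + a^2)
 u(a) = sqrt(C1 + a^2)


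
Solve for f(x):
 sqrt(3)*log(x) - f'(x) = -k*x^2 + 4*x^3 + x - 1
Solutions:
 f(x) = C1 + k*x^3/3 - x^4 - x^2/2 + sqrt(3)*x*log(x) - sqrt(3)*x + x


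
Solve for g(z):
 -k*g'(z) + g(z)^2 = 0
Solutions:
 g(z) = -k/(C1*k + z)


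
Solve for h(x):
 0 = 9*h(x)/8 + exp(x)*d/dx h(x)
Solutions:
 h(x) = C1*exp(9*exp(-x)/8)


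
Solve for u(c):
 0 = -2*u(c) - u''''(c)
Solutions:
 u(c) = (C1*sin(2^(3/4)*c/2) + C2*cos(2^(3/4)*c/2))*exp(-2^(3/4)*c/2) + (C3*sin(2^(3/4)*c/2) + C4*cos(2^(3/4)*c/2))*exp(2^(3/4)*c/2)


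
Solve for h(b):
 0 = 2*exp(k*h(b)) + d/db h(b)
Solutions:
 h(b) = Piecewise((log(1/(C1*k + 2*b*k))/k, Ne(k, 0)), (nan, True))
 h(b) = Piecewise((C1 - 2*b, Eq(k, 0)), (nan, True))


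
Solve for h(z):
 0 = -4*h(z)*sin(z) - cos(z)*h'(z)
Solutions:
 h(z) = C1*cos(z)^4


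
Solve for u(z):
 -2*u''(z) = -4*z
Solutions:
 u(z) = C1 + C2*z + z^3/3


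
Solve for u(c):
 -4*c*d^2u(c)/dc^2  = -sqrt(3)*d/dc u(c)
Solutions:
 u(c) = C1 + C2*c^(sqrt(3)/4 + 1)


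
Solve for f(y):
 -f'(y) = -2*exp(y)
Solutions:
 f(y) = C1 + 2*exp(y)


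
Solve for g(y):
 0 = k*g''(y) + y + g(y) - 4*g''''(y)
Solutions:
 g(y) = C1*exp(-sqrt(2)*y*sqrt(k - sqrt(k^2 + 16))/4) + C2*exp(sqrt(2)*y*sqrt(k - sqrt(k^2 + 16))/4) + C3*exp(-sqrt(2)*y*sqrt(k + sqrt(k^2 + 16))/4) + C4*exp(sqrt(2)*y*sqrt(k + sqrt(k^2 + 16))/4) - y


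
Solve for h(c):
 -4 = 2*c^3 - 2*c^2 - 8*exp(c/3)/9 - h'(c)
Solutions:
 h(c) = C1 + c^4/2 - 2*c^3/3 + 4*c - 8*exp(c/3)/3


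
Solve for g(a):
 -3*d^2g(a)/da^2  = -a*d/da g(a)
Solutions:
 g(a) = C1 + C2*erfi(sqrt(6)*a/6)


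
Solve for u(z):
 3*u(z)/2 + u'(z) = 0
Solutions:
 u(z) = C1*exp(-3*z/2)


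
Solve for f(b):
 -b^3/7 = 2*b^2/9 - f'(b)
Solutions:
 f(b) = C1 + b^4/28 + 2*b^3/27


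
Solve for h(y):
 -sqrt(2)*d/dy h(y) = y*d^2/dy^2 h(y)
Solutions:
 h(y) = C1 + C2*y^(1 - sqrt(2))


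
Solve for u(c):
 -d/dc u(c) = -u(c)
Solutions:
 u(c) = C1*exp(c)


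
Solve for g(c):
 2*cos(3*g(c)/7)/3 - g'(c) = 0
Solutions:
 -2*c/3 - 7*log(sin(3*g(c)/7) - 1)/6 + 7*log(sin(3*g(c)/7) + 1)/6 = C1


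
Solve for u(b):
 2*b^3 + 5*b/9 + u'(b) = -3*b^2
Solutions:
 u(b) = C1 - b^4/2 - b^3 - 5*b^2/18


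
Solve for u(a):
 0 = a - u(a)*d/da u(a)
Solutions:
 u(a) = -sqrt(C1 + a^2)
 u(a) = sqrt(C1 + a^2)


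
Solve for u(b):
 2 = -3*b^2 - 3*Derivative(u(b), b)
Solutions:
 u(b) = C1 - b^3/3 - 2*b/3


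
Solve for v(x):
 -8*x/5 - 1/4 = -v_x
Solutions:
 v(x) = C1 + 4*x^2/5 + x/4


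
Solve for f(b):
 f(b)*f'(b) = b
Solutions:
 f(b) = -sqrt(C1 + b^2)
 f(b) = sqrt(C1 + b^2)


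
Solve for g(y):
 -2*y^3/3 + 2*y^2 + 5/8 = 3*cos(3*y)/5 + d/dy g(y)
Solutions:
 g(y) = C1 - y^4/6 + 2*y^3/3 + 5*y/8 - sin(3*y)/5


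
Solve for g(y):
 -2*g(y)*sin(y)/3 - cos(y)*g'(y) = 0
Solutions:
 g(y) = C1*cos(y)^(2/3)


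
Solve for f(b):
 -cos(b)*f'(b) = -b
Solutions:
 f(b) = C1 + Integral(b/cos(b), b)


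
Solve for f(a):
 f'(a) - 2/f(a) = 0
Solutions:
 f(a) = -sqrt(C1 + 4*a)
 f(a) = sqrt(C1 + 4*a)


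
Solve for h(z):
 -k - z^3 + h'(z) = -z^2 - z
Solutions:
 h(z) = C1 + k*z + z^4/4 - z^3/3 - z^2/2


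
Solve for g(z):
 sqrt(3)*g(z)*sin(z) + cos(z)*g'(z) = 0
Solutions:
 g(z) = C1*cos(z)^(sqrt(3))


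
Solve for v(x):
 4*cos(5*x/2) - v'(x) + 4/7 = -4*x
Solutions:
 v(x) = C1 + 2*x^2 + 4*x/7 + 8*sin(5*x/2)/5


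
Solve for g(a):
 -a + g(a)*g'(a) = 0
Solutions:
 g(a) = -sqrt(C1 + a^2)
 g(a) = sqrt(C1 + a^2)


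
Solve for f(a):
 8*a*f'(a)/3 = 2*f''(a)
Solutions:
 f(a) = C1 + C2*erfi(sqrt(6)*a/3)


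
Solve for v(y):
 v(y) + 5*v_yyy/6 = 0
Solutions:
 v(y) = C3*exp(-5^(2/3)*6^(1/3)*y/5) + (C1*sin(2^(1/3)*3^(5/6)*5^(2/3)*y/10) + C2*cos(2^(1/3)*3^(5/6)*5^(2/3)*y/10))*exp(5^(2/3)*6^(1/3)*y/10)


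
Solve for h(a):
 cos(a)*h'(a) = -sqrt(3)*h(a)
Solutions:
 h(a) = C1*(sin(a) - 1)^(sqrt(3)/2)/(sin(a) + 1)^(sqrt(3)/2)


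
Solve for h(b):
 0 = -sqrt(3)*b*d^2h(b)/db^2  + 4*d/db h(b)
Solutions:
 h(b) = C1 + C2*b^(1 + 4*sqrt(3)/3)


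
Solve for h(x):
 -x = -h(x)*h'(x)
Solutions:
 h(x) = -sqrt(C1 + x^2)
 h(x) = sqrt(C1 + x^2)


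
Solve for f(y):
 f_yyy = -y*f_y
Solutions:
 f(y) = C1 + Integral(C2*airyai(-y) + C3*airybi(-y), y)


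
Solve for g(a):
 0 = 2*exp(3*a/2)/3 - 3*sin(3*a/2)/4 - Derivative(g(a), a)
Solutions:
 g(a) = C1 + 4*exp(3*a/2)/9 + cos(3*a/2)/2


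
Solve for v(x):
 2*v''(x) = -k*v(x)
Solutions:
 v(x) = C1*exp(-sqrt(2)*x*sqrt(-k)/2) + C2*exp(sqrt(2)*x*sqrt(-k)/2)


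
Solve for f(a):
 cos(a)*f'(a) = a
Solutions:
 f(a) = C1 + Integral(a/cos(a), a)


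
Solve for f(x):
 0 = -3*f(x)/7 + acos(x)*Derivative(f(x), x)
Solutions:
 f(x) = C1*exp(3*Integral(1/acos(x), x)/7)


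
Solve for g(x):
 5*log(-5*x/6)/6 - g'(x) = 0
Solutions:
 g(x) = C1 + 5*x*log(-x)/6 + 5*x*(-log(6) - 1 + log(5))/6


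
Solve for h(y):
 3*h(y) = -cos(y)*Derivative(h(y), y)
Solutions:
 h(y) = C1*(sin(y) - 1)^(3/2)/(sin(y) + 1)^(3/2)


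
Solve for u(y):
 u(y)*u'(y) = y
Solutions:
 u(y) = -sqrt(C1 + y^2)
 u(y) = sqrt(C1 + y^2)


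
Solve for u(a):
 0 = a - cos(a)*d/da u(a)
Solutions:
 u(a) = C1 + Integral(a/cos(a), a)


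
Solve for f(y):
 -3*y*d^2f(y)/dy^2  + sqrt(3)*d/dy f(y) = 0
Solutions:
 f(y) = C1 + C2*y^(sqrt(3)/3 + 1)


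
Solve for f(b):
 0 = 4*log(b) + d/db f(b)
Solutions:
 f(b) = C1 - 4*b*log(b) + 4*b


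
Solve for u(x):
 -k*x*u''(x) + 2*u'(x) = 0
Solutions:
 u(x) = C1 + x^(((re(k) + 2)*re(k) + im(k)^2)/(re(k)^2 + im(k)^2))*(C2*sin(2*log(x)*Abs(im(k))/(re(k)^2 + im(k)^2)) + C3*cos(2*log(x)*im(k)/(re(k)^2 + im(k)^2)))


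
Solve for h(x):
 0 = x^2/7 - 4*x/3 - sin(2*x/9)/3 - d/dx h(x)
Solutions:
 h(x) = C1 + x^3/21 - 2*x^2/3 + 3*cos(2*x/9)/2


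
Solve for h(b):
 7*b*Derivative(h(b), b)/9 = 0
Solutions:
 h(b) = C1


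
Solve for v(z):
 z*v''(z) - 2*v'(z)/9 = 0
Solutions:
 v(z) = C1 + C2*z^(11/9)


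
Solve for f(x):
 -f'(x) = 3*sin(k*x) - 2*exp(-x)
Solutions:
 f(x) = C1 - 2*exp(-x) + 3*cos(k*x)/k


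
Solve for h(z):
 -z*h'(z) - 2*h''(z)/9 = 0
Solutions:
 h(z) = C1 + C2*erf(3*z/2)


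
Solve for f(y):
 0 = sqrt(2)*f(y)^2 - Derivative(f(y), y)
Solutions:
 f(y) = -1/(C1 + sqrt(2)*y)


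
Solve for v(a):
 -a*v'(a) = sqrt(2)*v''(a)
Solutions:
 v(a) = C1 + C2*erf(2^(1/4)*a/2)


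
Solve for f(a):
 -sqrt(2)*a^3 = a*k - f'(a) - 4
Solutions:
 f(a) = C1 + sqrt(2)*a^4/4 + a^2*k/2 - 4*a


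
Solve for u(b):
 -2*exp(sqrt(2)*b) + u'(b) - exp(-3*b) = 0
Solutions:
 u(b) = C1 + sqrt(2)*exp(sqrt(2)*b) - exp(-3*b)/3


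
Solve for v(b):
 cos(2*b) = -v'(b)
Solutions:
 v(b) = C1 - sin(2*b)/2


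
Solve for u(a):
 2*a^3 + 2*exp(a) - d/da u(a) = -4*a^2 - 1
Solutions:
 u(a) = C1 + a^4/2 + 4*a^3/3 + a + 2*exp(a)


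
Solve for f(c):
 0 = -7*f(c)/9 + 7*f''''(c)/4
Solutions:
 f(c) = C1*exp(-sqrt(6)*c/3) + C2*exp(sqrt(6)*c/3) + C3*sin(sqrt(6)*c/3) + C4*cos(sqrt(6)*c/3)


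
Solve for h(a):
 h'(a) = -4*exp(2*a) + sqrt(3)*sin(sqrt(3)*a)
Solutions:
 h(a) = C1 - 2*exp(2*a) - cos(sqrt(3)*a)


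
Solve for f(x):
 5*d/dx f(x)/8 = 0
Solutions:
 f(x) = C1


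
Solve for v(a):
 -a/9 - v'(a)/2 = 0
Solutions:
 v(a) = C1 - a^2/9


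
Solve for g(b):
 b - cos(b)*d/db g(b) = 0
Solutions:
 g(b) = C1 + Integral(b/cos(b), b)


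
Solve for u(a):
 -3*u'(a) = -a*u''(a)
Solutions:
 u(a) = C1 + C2*a^4


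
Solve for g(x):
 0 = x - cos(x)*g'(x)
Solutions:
 g(x) = C1 + Integral(x/cos(x), x)


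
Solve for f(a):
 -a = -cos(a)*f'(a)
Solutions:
 f(a) = C1 + Integral(a/cos(a), a)


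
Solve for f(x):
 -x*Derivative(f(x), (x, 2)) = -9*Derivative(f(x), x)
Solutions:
 f(x) = C1 + C2*x^10


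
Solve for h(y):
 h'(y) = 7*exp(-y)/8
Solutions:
 h(y) = C1 - 7*exp(-y)/8


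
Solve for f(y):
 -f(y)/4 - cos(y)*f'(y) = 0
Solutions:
 f(y) = C1*(sin(y) - 1)^(1/8)/(sin(y) + 1)^(1/8)


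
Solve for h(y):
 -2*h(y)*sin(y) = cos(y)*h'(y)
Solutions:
 h(y) = C1*cos(y)^2


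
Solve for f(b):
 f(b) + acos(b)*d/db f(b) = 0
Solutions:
 f(b) = C1*exp(-Integral(1/acos(b), b))


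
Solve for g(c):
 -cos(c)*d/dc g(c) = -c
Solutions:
 g(c) = C1 + Integral(c/cos(c), c)


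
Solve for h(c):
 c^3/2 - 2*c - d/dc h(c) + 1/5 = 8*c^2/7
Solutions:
 h(c) = C1 + c^4/8 - 8*c^3/21 - c^2 + c/5


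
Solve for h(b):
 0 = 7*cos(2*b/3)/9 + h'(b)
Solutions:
 h(b) = C1 - 7*sin(2*b/3)/6


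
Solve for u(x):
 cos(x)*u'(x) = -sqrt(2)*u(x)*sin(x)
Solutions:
 u(x) = C1*cos(x)^(sqrt(2))


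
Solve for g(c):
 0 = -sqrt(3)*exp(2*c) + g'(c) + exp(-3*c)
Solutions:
 g(c) = C1 + sqrt(3)*exp(2*c)/2 + exp(-3*c)/3


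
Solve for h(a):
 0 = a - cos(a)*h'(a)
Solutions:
 h(a) = C1 + Integral(a/cos(a), a)


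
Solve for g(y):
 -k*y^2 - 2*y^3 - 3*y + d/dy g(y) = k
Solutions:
 g(y) = C1 + k*y^3/3 + k*y + y^4/2 + 3*y^2/2


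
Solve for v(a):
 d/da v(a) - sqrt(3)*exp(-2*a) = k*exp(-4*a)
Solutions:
 v(a) = C1 - k*exp(-4*a)/4 - sqrt(3)*exp(-2*a)/2


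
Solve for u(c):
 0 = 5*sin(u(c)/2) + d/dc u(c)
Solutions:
 u(c) = -2*acos((-C1 - exp(5*c))/(C1 - exp(5*c))) + 4*pi
 u(c) = 2*acos((-C1 - exp(5*c))/(C1 - exp(5*c)))


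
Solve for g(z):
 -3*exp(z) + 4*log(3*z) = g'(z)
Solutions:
 g(z) = C1 + 4*z*log(z) + 4*z*(-1 + log(3)) - 3*exp(z)


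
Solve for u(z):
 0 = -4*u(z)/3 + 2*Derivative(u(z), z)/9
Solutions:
 u(z) = C1*exp(6*z)


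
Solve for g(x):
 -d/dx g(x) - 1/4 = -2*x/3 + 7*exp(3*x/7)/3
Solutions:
 g(x) = C1 + x^2/3 - x/4 - 49*exp(3*x/7)/9


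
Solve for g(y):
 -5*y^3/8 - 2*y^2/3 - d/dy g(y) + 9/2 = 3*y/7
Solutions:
 g(y) = C1 - 5*y^4/32 - 2*y^3/9 - 3*y^2/14 + 9*y/2


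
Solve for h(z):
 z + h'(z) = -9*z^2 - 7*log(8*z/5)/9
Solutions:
 h(z) = C1 - 3*z^3 - z^2/2 - 7*z*log(z)/9 - 7*z*log(2)/3 + 7*z/9 + 7*z*log(5)/9


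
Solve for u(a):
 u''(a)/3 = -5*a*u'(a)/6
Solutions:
 u(a) = C1 + C2*erf(sqrt(5)*a/2)


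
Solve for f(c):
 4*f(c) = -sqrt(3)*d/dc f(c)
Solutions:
 f(c) = C1*exp(-4*sqrt(3)*c/3)


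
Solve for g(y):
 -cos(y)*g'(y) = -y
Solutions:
 g(y) = C1 + Integral(y/cos(y), y)


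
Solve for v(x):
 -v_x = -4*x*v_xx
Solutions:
 v(x) = C1 + C2*x^(5/4)


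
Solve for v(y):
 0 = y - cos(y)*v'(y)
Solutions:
 v(y) = C1 + Integral(y/cos(y), y)


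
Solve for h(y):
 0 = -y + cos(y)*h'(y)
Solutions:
 h(y) = C1 + Integral(y/cos(y), y)


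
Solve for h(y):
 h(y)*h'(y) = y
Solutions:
 h(y) = -sqrt(C1 + y^2)
 h(y) = sqrt(C1 + y^2)


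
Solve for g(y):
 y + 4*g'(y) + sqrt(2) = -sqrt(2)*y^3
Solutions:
 g(y) = C1 - sqrt(2)*y^4/16 - y^2/8 - sqrt(2)*y/4


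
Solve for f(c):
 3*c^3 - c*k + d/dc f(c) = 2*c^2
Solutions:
 f(c) = C1 - 3*c^4/4 + 2*c^3/3 + c^2*k/2


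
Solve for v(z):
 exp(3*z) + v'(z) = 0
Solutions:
 v(z) = C1 - exp(3*z)/3


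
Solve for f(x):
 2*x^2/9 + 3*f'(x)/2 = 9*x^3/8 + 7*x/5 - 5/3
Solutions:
 f(x) = C1 + 3*x^4/16 - 4*x^3/81 + 7*x^2/15 - 10*x/9


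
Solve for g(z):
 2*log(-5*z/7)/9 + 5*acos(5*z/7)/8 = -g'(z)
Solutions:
 g(z) = C1 - 2*z*log(-z)/9 - 5*z*acos(5*z/7)/8 - 2*z*log(5)/9 + 2*z/9 + 2*z*log(7)/9 + sqrt(49 - 25*z^2)/8


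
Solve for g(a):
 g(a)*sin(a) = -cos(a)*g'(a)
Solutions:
 g(a) = C1*cos(a)


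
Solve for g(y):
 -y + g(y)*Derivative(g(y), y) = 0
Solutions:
 g(y) = -sqrt(C1 + y^2)
 g(y) = sqrt(C1 + y^2)


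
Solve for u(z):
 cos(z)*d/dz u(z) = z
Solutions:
 u(z) = C1 + Integral(z/cos(z), z)


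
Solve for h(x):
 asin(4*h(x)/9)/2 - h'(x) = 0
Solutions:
 Integral(1/asin(4*_y/9), (_y, h(x))) = C1 + x/2


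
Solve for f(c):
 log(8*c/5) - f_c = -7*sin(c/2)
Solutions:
 f(c) = C1 + c*log(c) - c*log(5) - c + 3*c*log(2) - 14*cos(c/2)


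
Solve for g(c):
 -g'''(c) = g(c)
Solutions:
 g(c) = C3*exp(-c) + (C1*sin(sqrt(3)*c/2) + C2*cos(sqrt(3)*c/2))*exp(c/2)


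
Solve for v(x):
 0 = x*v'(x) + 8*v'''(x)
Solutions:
 v(x) = C1 + Integral(C2*airyai(-x/2) + C3*airybi(-x/2), x)


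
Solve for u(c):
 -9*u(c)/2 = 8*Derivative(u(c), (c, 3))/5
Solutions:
 u(c) = C3*exp(c*(-2^(2/3)*45^(1/3) + 3*5^(1/3)*6^(2/3))/16)*sin(3*2^(2/3)*3^(1/6)*5^(1/3)*c/8) + C4*exp(c*(-2^(2/3)*45^(1/3) + 3*5^(1/3)*6^(2/3))/16)*cos(3*2^(2/3)*3^(1/6)*5^(1/3)*c/8) + C5*exp(-c*(2^(2/3)*45^(1/3) + 3*5^(1/3)*6^(2/3))/16) + (C1*sin(3*2^(2/3)*3^(1/6)*5^(1/3)*c/8) + C2*cos(3*2^(2/3)*3^(1/6)*5^(1/3)*c/8))*exp(2^(2/3)*45^(1/3)*c/8)


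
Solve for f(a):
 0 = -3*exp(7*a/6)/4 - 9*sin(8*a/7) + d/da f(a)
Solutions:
 f(a) = C1 + 9*exp(7*a/6)/14 - 63*cos(8*a/7)/8


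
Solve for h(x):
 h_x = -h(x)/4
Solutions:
 h(x) = C1*exp(-x/4)


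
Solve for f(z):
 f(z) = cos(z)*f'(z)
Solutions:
 f(z) = C1*sqrt(sin(z) + 1)/sqrt(sin(z) - 1)


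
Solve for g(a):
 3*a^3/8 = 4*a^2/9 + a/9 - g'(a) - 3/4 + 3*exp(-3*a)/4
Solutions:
 g(a) = C1 - 3*a^4/32 + 4*a^3/27 + a^2/18 - 3*a/4 - exp(-3*a)/4


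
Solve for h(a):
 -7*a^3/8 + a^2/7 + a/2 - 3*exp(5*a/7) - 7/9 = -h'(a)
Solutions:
 h(a) = C1 + 7*a^4/32 - a^3/21 - a^2/4 + 7*a/9 + 21*exp(5*a/7)/5


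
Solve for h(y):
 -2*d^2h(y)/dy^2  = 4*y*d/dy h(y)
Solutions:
 h(y) = C1 + C2*erf(y)


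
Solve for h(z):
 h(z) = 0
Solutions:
 h(z) = 0


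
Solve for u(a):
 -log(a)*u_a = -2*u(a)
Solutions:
 u(a) = C1*exp(2*li(a))


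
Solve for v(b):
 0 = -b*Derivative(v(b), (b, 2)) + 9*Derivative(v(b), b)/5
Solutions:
 v(b) = C1 + C2*b^(14/5)


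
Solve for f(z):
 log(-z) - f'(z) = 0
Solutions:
 f(z) = C1 + z*log(-z) - z


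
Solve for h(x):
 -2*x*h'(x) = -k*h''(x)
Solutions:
 h(x) = C1 + C2*erf(x*sqrt(-1/k))/sqrt(-1/k)


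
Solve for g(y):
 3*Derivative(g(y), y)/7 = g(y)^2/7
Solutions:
 g(y) = -3/(C1 + y)


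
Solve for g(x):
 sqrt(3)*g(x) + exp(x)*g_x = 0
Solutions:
 g(x) = C1*exp(sqrt(3)*exp(-x))


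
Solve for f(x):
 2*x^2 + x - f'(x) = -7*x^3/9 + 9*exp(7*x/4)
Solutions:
 f(x) = C1 + 7*x^4/36 + 2*x^3/3 + x^2/2 - 36*exp(7*x/4)/7


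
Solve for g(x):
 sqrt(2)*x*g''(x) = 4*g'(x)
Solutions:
 g(x) = C1 + C2*x^(1 + 2*sqrt(2))


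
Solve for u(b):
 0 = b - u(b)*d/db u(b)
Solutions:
 u(b) = -sqrt(C1 + b^2)
 u(b) = sqrt(C1 + b^2)


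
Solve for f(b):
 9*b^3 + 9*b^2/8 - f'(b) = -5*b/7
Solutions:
 f(b) = C1 + 9*b^4/4 + 3*b^3/8 + 5*b^2/14


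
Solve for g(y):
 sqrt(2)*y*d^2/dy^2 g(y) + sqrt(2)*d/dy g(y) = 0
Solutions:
 g(y) = C1 + C2*log(y)


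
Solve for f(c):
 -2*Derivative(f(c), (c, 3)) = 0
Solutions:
 f(c) = C1 + C2*c + C3*c^2


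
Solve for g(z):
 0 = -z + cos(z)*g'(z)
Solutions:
 g(z) = C1 + Integral(z/cos(z), z)


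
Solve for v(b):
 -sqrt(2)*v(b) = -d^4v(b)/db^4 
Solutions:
 v(b) = C1*exp(-2^(1/8)*b) + C2*exp(2^(1/8)*b) + C3*sin(2^(1/8)*b) + C4*cos(2^(1/8)*b)


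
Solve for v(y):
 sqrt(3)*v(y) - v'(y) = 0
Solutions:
 v(y) = C1*exp(sqrt(3)*y)


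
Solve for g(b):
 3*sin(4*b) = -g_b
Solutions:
 g(b) = C1 + 3*cos(4*b)/4


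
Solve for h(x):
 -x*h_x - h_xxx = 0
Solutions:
 h(x) = C1 + Integral(C2*airyai(-x) + C3*airybi(-x), x)


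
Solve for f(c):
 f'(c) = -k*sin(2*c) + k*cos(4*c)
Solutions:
 f(c) = C1 + k*sin(4*c)/4 + k*cos(2*c)/2


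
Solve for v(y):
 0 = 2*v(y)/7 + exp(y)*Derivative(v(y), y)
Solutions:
 v(y) = C1*exp(2*exp(-y)/7)


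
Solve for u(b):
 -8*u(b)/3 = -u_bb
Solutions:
 u(b) = C1*exp(-2*sqrt(6)*b/3) + C2*exp(2*sqrt(6)*b/3)


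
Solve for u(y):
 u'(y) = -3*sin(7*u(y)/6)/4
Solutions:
 3*y/4 + 3*log(cos(7*u(y)/6) - 1)/7 - 3*log(cos(7*u(y)/6) + 1)/7 = C1


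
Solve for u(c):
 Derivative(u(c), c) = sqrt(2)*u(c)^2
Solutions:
 u(c) = -1/(C1 + sqrt(2)*c)


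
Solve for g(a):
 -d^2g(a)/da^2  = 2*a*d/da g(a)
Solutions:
 g(a) = C1 + C2*erf(a)


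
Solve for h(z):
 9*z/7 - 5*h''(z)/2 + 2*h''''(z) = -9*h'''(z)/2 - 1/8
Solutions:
 h(z) = C1 + C2*z + C3*exp(z*(-9 + sqrt(161))/8) + C4*exp(-z*(9 + sqrt(161))/8) + 3*z^3/35 + 683*z^2/1400


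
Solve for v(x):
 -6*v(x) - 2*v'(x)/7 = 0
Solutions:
 v(x) = C1*exp(-21*x)


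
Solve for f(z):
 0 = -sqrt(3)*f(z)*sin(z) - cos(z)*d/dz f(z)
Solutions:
 f(z) = C1*cos(z)^(sqrt(3))


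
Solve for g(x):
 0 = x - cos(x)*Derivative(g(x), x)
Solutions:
 g(x) = C1 + Integral(x/cos(x), x)


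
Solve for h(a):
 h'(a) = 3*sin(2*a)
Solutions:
 h(a) = C1 - 3*cos(2*a)/2


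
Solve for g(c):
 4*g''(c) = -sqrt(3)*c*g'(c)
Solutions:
 g(c) = C1 + C2*erf(sqrt(2)*3^(1/4)*c/4)


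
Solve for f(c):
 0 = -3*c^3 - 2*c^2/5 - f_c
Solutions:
 f(c) = C1 - 3*c^4/4 - 2*c^3/15


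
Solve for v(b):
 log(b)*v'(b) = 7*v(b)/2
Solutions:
 v(b) = C1*exp(7*li(b)/2)


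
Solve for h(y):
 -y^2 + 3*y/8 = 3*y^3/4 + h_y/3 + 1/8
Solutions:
 h(y) = C1 - 9*y^4/16 - y^3 + 9*y^2/16 - 3*y/8


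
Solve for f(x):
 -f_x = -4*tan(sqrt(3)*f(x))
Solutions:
 f(x) = sqrt(3)*(pi - asin(C1*exp(4*sqrt(3)*x)))/3
 f(x) = sqrt(3)*asin(C1*exp(4*sqrt(3)*x))/3


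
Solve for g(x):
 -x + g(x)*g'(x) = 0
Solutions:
 g(x) = -sqrt(C1 + x^2)
 g(x) = sqrt(C1 + x^2)


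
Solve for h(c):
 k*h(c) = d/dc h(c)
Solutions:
 h(c) = C1*exp(c*k)


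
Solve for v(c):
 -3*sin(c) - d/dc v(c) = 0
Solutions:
 v(c) = C1 + 3*cos(c)


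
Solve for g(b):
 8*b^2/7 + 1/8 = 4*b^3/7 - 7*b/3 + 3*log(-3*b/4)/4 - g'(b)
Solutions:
 g(b) = C1 + b^4/7 - 8*b^3/21 - 7*b^2/6 + 3*b*log(-b)/4 + b*(-12*log(2) - 7 + 6*log(3))/8


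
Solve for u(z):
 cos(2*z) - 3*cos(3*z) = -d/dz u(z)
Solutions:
 u(z) = C1 - sin(2*z)/2 + sin(3*z)


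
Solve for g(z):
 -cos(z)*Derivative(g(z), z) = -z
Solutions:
 g(z) = C1 + Integral(z/cos(z), z)


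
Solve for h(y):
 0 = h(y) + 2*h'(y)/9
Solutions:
 h(y) = C1*exp(-9*y/2)


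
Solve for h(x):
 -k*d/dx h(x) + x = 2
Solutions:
 h(x) = C1 + x^2/(2*k) - 2*x/k


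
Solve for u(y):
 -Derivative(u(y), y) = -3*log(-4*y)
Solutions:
 u(y) = C1 + 3*y*log(-y) + 3*y*(-1 + 2*log(2))


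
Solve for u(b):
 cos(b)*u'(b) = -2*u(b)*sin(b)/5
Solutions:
 u(b) = C1*cos(b)^(2/5)


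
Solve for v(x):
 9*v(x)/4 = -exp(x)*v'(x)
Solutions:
 v(x) = C1*exp(9*exp(-x)/4)


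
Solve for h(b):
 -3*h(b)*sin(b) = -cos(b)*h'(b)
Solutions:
 h(b) = C1/cos(b)^3


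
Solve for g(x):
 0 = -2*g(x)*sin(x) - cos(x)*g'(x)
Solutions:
 g(x) = C1*cos(x)^2


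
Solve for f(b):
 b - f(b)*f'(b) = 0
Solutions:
 f(b) = -sqrt(C1 + b^2)
 f(b) = sqrt(C1 + b^2)


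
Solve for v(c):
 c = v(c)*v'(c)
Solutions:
 v(c) = -sqrt(C1 + c^2)
 v(c) = sqrt(C1 + c^2)


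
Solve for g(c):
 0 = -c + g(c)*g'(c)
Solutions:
 g(c) = -sqrt(C1 + c^2)
 g(c) = sqrt(C1 + c^2)


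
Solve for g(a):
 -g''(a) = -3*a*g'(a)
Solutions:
 g(a) = C1 + C2*erfi(sqrt(6)*a/2)


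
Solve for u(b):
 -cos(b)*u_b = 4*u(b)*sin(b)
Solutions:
 u(b) = C1*cos(b)^4


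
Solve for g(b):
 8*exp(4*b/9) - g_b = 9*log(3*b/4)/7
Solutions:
 g(b) = C1 - 9*b*log(b)/7 + 9*b*(-log(3) + 1 + 2*log(2))/7 + 18*exp(4*b/9)


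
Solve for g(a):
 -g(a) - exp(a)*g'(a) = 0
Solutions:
 g(a) = C1*exp(exp(-a))


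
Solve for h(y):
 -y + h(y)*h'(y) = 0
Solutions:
 h(y) = -sqrt(C1 + y^2)
 h(y) = sqrt(C1 + y^2)


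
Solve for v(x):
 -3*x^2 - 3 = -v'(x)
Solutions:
 v(x) = C1 + x^3 + 3*x


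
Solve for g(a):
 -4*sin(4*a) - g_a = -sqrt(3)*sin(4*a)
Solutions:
 g(a) = C1 - sqrt(3)*cos(4*a)/4 + cos(4*a)


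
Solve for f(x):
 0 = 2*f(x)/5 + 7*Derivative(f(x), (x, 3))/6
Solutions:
 f(x) = C3*exp(x*(-12^(1/3)*35^(2/3) + 3*3^(1/3)*70^(2/3))/140)*sin(3^(5/6)*70^(2/3)*x/70) + C4*exp(x*(-12^(1/3)*35^(2/3) + 3*3^(1/3)*70^(2/3))/140)*cos(3^(5/6)*70^(2/3)*x/70) + C5*exp(-x*(12^(1/3)*35^(2/3) + 3*3^(1/3)*70^(2/3))/140) + (C1*sin(3^(5/6)*70^(2/3)*x/70) + C2*cos(3^(5/6)*70^(2/3)*x/70))*exp(12^(1/3)*35^(2/3)*x/70)


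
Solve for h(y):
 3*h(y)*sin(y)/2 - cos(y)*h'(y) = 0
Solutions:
 h(y) = C1/cos(y)^(3/2)


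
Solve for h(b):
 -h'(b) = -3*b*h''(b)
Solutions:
 h(b) = C1 + C2*b^(4/3)


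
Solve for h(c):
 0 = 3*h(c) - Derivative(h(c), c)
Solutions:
 h(c) = C1*exp(3*c)


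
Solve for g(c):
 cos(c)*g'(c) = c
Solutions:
 g(c) = C1 + Integral(c/cos(c), c)


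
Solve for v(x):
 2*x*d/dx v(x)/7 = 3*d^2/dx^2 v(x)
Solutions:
 v(x) = C1 + C2*erfi(sqrt(21)*x/21)


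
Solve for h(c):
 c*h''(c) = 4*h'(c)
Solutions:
 h(c) = C1 + C2*c^5


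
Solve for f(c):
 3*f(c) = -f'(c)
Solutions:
 f(c) = C1*exp(-3*c)


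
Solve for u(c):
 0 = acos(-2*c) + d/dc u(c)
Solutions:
 u(c) = C1 - c*acos(-2*c) - sqrt(1 - 4*c^2)/2


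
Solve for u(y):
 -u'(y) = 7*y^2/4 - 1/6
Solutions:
 u(y) = C1 - 7*y^3/12 + y/6


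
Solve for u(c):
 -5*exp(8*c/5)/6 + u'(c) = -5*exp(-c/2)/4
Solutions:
 u(c) = C1 + 25*exp(8*c/5)/48 + 5*exp(-c/2)/2


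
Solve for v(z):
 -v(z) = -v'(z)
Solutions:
 v(z) = C1*exp(z)


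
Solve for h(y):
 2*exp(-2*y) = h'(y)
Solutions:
 h(y) = C1 - exp(-2*y)


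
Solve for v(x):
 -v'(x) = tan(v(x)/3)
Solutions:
 v(x) = -3*asin(C1*exp(-x/3)) + 3*pi
 v(x) = 3*asin(C1*exp(-x/3))


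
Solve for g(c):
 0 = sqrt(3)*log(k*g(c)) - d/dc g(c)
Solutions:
 li(k*g(c))/k = C1 + sqrt(3)*c


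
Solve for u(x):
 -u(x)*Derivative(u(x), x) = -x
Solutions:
 u(x) = -sqrt(C1 + x^2)
 u(x) = sqrt(C1 + x^2)


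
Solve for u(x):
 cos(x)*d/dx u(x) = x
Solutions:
 u(x) = C1 + Integral(x/cos(x), x)


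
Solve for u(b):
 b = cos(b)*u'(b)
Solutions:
 u(b) = C1 + Integral(b/cos(b), b)


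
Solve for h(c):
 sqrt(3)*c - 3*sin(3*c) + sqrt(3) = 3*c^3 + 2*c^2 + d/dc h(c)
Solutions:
 h(c) = C1 - 3*c^4/4 - 2*c^3/3 + sqrt(3)*c^2/2 + sqrt(3)*c + cos(3*c)


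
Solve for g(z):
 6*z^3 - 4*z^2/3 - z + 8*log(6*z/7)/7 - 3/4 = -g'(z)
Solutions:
 g(z) = C1 - 3*z^4/2 + 4*z^3/9 + z^2/2 - 8*z*log(z)/7 - 8*z*log(6)/7 + 53*z/28 + 8*z*log(7)/7


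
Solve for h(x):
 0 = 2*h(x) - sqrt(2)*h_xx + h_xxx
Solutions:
 h(x) = C1*exp(x*(2/(-2*sqrt(2) + sqrt(-8 + (27 - 2*sqrt(2))^2) + 27)^(1/3) + 2*sqrt(2) + (-2*sqrt(2) + sqrt(-8 + (27 - 2*sqrt(2))^2) + 27)^(1/3))/6)*sin(sqrt(3)*x*(-(-2*sqrt(2) + sqrt(-8 + (27 - 2*sqrt(2))^2) + 27)^(1/3) + 2/(-2*sqrt(2) + sqrt(-8 + (27 - 2*sqrt(2))^2) + 27)^(1/3))/6) + C2*exp(x*(2/(-2*sqrt(2) + sqrt(-8 + (27 - 2*sqrt(2))^2) + 27)^(1/3) + 2*sqrt(2) + (-2*sqrt(2) + sqrt(-8 + (27 - 2*sqrt(2))^2) + 27)^(1/3))/6)*cos(sqrt(3)*x*(-(-2*sqrt(2) + sqrt(-8 + (27 - 2*sqrt(2))^2) + 27)^(1/3) + 2/(-2*sqrt(2) + sqrt(-8 + (27 - 2*sqrt(2))^2) + 27)^(1/3))/6) + C3*exp(x*(-(-2*sqrt(2) + sqrt(-8 + (27 - 2*sqrt(2))^2) + 27)^(1/3) - 2/(-2*sqrt(2) + sqrt(-8 + (27 - 2*sqrt(2))^2) + 27)^(1/3) + sqrt(2))/3)


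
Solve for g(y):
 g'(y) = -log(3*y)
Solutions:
 g(y) = C1 - y*log(y) - y*log(3) + y


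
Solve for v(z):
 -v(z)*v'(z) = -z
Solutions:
 v(z) = -sqrt(C1 + z^2)
 v(z) = sqrt(C1 + z^2)


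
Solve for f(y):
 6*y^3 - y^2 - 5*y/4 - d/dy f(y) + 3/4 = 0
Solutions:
 f(y) = C1 + 3*y^4/2 - y^3/3 - 5*y^2/8 + 3*y/4


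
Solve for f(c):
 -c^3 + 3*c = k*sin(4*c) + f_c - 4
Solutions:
 f(c) = C1 - c^4/4 + 3*c^2/2 + 4*c + k*cos(4*c)/4


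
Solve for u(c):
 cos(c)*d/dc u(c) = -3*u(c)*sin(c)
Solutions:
 u(c) = C1*cos(c)^3


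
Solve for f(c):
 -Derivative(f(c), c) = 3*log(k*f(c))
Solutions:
 li(k*f(c))/k = C1 - 3*c


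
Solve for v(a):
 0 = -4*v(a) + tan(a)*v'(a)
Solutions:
 v(a) = C1*sin(a)^4


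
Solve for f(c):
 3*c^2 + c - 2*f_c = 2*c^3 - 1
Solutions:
 f(c) = C1 - c^4/4 + c^3/2 + c^2/4 + c/2


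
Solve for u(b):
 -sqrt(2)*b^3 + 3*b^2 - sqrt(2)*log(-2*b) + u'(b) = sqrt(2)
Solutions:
 u(b) = C1 + sqrt(2)*b^4/4 - b^3 + sqrt(2)*b*log(-b) + sqrt(2)*b*log(2)


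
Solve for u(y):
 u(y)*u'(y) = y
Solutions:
 u(y) = -sqrt(C1 + y^2)
 u(y) = sqrt(C1 + y^2)


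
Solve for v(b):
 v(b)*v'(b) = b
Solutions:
 v(b) = -sqrt(C1 + b^2)
 v(b) = sqrt(C1 + b^2)


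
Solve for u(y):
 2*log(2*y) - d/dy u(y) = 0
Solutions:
 u(y) = C1 + 2*y*log(y) - 2*y + y*log(4)


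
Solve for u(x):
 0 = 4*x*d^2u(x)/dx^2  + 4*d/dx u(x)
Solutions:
 u(x) = C1 + C2*log(x)


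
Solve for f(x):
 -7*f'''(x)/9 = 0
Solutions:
 f(x) = C1 + C2*x + C3*x^2


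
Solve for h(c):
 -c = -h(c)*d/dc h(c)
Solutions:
 h(c) = -sqrt(C1 + c^2)
 h(c) = sqrt(C1 + c^2)


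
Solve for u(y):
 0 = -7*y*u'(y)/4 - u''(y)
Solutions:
 u(y) = C1 + C2*erf(sqrt(14)*y/4)


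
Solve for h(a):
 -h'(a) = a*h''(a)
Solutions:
 h(a) = C1 + C2*log(a)


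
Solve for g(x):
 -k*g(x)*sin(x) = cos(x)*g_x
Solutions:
 g(x) = C1*exp(k*log(cos(x)))


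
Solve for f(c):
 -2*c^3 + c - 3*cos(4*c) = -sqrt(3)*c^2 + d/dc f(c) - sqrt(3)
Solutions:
 f(c) = C1 - c^4/2 + sqrt(3)*c^3/3 + c^2/2 + sqrt(3)*c - 3*sin(4*c)/4


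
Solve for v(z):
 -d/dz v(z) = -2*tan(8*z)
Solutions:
 v(z) = C1 - log(cos(8*z))/4


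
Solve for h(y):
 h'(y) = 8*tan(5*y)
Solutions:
 h(y) = C1 - 8*log(cos(5*y))/5


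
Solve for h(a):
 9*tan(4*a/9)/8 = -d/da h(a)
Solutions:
 h(a) = C1 + 81*log(cos(4*a/9))/32


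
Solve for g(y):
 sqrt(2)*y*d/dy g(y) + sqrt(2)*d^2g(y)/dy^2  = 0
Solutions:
 g(y) = C1 + C2*erf(sqrt(2)*y/2)


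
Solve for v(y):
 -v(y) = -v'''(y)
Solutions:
 v(y) = C3*exp(y) + (C1*sin(sqrt(3)*y/2) + C2*cos(sqrt(3)*y/2))*exp(-y/2)


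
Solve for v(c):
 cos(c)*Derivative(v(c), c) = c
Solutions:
 v(c) = C1 + Integral(c/cos(c), c)


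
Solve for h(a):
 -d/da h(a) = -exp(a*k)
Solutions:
 h(a) = C1 + exp(a*k)/k


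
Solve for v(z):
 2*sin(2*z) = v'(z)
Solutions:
 v(z) = C1 - cos(2*z)


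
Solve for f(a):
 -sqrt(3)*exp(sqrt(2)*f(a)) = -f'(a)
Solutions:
 f(a) = sqrt(2)*(2*log(-1/(C1 + sqrt(3)*a)) - log(2))/4


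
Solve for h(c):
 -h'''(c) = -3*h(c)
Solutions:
 h(c) = C3*exp(3^(1/3)*c) + (C1*sin(3^(5/6)*c/2) + C2*cos(3^(5/6)*c/2))*exp(-3^(1/3)*c/2)


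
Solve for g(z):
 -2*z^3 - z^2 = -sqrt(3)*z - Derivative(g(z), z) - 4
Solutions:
 g(z) = C1 + z^4/2 + z^3/3 - sqrt(3)*z^2/2 - 4*z


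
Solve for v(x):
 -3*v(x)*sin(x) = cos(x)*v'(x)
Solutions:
 v(x) = C1*cos(x)^3


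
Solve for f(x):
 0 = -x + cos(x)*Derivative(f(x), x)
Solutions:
 f(x) = C1 + Integral(x/cos(x), x)


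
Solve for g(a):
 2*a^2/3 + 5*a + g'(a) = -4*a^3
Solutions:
 g(a) = C1 - a^4 - 2*a^3/9 - 5*a^2/2


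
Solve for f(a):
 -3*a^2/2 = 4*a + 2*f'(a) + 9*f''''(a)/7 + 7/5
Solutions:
 f(a) = C1 + C4*exp(-42^(1/3)*a/3) - a^3/4 - a^2 - 7*a/10 + (C2*sin(14^(1/3)*3^(5/6)*a/6) + C3*cos(14^(1/3)*3^(5/6)*a/6))*exp(42^(1/3)*a/6)


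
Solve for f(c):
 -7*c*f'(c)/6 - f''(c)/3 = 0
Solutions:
 f(c) = C1 + C2*erf(sqrt(7)*c/2)


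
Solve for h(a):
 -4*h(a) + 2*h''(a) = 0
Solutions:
 h(a) = C1*exp(-sqrt(2)*a) + C2*exp(sqrt(2)*a)


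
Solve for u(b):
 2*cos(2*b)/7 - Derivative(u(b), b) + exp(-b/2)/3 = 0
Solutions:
 u(b) = C1 + sin(2*b)/7 - 2*exp(-b/2)/3


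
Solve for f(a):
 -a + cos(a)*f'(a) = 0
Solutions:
 f(a) = C1 + Integral(a/cos(a), a)


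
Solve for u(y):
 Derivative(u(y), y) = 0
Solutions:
 u(y) = C1


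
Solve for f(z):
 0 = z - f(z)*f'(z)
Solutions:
 f(z) = -sqrt(C1 + z^2)
 f(z) = sqrt(C1 + z^2)


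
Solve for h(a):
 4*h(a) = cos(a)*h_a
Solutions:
 h(a) = C1*(sin(a)^2 + 2*sin(a) + 1)/(sin(a)^2 - 2*sin(a) + 1)


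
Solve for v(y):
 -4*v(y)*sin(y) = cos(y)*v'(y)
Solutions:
 v(y) = C1*cos(y)^4


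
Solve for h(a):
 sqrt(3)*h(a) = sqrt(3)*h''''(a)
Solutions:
 h(a) = C1*exp(-a) + C2*exp(a) + C3*sin(a) + C4*cos(a)


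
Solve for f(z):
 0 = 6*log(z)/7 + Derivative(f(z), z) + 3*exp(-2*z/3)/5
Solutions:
 f(z) = C1 - 6*z*log(z)/7 + 6*z/7 + 9*exp(-2*z/3)/10


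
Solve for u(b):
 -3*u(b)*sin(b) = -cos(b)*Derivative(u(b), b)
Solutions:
 u(b) = C1/cos(b)^3


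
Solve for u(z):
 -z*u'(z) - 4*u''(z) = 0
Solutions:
 u(z) = C1 + C2*erf(sqrt(2)*z/4)


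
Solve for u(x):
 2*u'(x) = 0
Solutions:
 u(x) = C1


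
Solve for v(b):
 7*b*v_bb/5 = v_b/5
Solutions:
 v(b) = C1 + C2*b^(8/7)


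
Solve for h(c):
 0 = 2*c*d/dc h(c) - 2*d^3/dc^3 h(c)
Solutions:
 h(c) = C1 + Integral(C2*airyai(c) + C3*airybi(c), c)


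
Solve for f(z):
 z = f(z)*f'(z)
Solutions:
 f(z) = -sqrt(C1 + z^2)
 f(z) = sqrt(C1 + z^2)


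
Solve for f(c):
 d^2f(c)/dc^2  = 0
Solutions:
 f(c) = C1 + C2*c


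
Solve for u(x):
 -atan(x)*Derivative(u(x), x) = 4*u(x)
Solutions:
 u(x) = C1*exp(-4*Integral(1/atan(x), x))


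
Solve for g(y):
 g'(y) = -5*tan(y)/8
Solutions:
 g(y) = C1 + 5*log(cos(y))/8


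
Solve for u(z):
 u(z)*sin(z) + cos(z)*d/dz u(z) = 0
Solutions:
 u(z) = C1*cos(z)


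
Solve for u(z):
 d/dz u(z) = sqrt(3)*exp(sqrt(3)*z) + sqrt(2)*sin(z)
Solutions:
 u(z) = C1 + exp(sqrt(3)*z) - sqrt(2)*cos(z)


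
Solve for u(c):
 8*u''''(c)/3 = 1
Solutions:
 u(c) = C1 + C2*c + C3*c^2 + C4*c^3 + c^4/64


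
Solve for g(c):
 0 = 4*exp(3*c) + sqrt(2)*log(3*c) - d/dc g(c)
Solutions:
 g(c) = C1 + sqrt(2)*c*log(c) + sqrt(2)*c*(-1 + log(3)) + 4*exp(3*c)/3


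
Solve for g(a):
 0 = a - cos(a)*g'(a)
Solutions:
 g(a) = C1 + Integral(a/cos(a), a)


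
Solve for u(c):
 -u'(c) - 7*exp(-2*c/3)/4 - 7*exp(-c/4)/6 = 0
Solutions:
 u(c) = C1 + 21*exp(-2*c/3)/8 + 14*exp(-c/4)/3


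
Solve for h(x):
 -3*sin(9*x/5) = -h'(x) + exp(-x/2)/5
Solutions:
 h(x) = C1 - 5*cos(9*x/5)/3 - 2*exp(-x/2)/5


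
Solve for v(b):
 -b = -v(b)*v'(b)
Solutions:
 v(b) = -sqrt(C1 + b^2)
 v(b) = sqrt(C1 + b^2)


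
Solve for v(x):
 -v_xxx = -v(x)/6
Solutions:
 v(x) = C3*exp(6^(2/3)*x/6) + (C1*sin(2^(2/3)*3^(1/6)*x/4) + C2*cos(2^(2/3)*3^(1/6)*x/4))*exp(-6^(2/3)*x/12)


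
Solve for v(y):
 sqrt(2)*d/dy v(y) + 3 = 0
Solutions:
 v(y) = C1 - 3*sqrt(2)*y/2


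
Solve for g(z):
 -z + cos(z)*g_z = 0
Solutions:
 g(z) = C1 + Integral(z/cos(z), z)


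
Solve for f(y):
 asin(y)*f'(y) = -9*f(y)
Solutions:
 f(y) = C1*exp(-9*Integral(1/asin(y), y))


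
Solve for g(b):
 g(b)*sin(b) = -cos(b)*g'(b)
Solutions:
 g(b) = C1*cos(b)


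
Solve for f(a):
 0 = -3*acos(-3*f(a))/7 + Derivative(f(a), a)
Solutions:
 Integral(1/acos(-3*_y), (_y, f(a))) = C1 + 3*a/7


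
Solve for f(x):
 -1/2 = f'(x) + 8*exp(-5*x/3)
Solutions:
 f(x) = C1 - x/2 + 24*exp(-5*x/3)/5


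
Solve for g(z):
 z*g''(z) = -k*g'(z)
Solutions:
 g(z) = C1 + z^(1 - re(k))*(C2*sin(log(z)*Abs(im(k))) + C3*cos(log(z)*im(k)))


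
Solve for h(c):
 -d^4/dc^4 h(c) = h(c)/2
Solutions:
 h(c) = (C1*sin(2^(1/4)*c/2) + C2*cos(2^(1/4)*c/2))*exp(-2^(1/4)*c/2) + (C3*sin(2^(1/4)*c/2) + C4*cos(2^(1/4)*c/2))*exp(2^(1/4)*c/2)


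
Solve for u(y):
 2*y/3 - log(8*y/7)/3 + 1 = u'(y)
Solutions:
 u(y) = C1 + y^2/3 - y*log(y)/3 - y*log(2) + y*log(7)/3 + 4*y/3


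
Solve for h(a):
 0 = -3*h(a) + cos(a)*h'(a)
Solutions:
 h(a) = C1*(sin(a) + 1)^(3/2)/(sin(a) - 1)^(3/2)


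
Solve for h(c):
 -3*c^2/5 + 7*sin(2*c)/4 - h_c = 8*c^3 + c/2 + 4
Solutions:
 h(c) = C1 - 2*c^4 - c^3/5 - c^2/4 - 4*c - 7*cos(2*c)/8


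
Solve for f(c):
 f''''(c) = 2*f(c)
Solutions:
 f(c) = C1*exp(-2^(1/4)*c) + C2*exp(2^(1/4)*c) + C3*sin(2^(1/4)*c) + C4*cos(2^(1/4)*c)


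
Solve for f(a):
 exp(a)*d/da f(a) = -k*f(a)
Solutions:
 f(a) = C1*exp(k*exp(-a))


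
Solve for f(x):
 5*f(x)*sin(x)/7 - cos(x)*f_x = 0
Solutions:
 f(x) = C1/cos(x)^(5/7)


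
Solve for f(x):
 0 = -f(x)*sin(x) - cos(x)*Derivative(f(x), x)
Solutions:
 f(x) = C1*cos(x)


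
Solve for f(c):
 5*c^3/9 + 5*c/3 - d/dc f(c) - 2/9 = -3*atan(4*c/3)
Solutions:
 f(c) = C1 + 5*c^4/36 + 5*c^2/6 + 3*c*atan(4*c/3) - 2*c/9 - 9*log(16*c^2 + 9)/8


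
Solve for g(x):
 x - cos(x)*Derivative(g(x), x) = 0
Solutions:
 g(x) = C1 + Integral(x/cos(x), x)


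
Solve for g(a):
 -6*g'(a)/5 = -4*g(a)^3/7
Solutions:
 g(a) = -sqrt(42)*sqrt(-1/(C1 + 10*a))/2
 g(a) = sqrt(42)*sqrt(-1/(C1 + 10*a))/2


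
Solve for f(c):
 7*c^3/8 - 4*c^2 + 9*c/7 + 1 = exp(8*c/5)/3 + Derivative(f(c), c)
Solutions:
 f(c) = C1 + 7*c^4/32 - 4*c^3/3 + 9*c^2/14 + c - 5*exp(8*c/5)/24


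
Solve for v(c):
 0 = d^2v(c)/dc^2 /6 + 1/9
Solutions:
 v(c) = C1 + C2*c - c^2/3


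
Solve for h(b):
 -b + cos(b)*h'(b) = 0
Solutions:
 h(b) = C1 + Integral(b/cos(b), b)


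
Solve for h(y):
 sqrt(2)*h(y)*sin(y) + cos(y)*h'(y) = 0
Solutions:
 h(y) = C1*cos(y)^(sqrt(2))


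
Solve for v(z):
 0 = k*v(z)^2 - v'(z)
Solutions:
 v(z) = -1/(C1 + k*z)


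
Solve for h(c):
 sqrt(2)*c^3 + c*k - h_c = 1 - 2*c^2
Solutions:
 h(c) = C1 + sqrt(2)*c^4/4 + 2*c^3/3 + c^2*k/2 - c


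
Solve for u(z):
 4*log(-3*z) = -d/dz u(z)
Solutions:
 u(z) = C1 - 4*z*log(-z) + 4*z*(1 - log(3))


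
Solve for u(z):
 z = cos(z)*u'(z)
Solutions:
 u(z) = C1 + Integral(z/cos(z), z)


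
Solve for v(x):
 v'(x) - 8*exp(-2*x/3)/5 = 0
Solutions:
 v(x) = C1 - 12*exp(-2*x/3)/5


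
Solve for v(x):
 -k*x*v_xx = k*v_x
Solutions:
 v(x) = C1 + C2*log(x)


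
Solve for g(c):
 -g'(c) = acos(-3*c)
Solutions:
 g(c) = C1 - c*acos(-3*c) - sqrt(1 - 9*c^2)/3


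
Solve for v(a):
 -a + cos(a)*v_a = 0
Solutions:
 v(a) = C1 + Integral(a/cos(a), a)


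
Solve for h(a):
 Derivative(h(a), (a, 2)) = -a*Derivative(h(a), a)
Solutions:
 h(a) = C1 + C2*erf(sqrt(2)*a/2)


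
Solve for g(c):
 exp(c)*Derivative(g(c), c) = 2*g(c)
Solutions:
 g(c) = C1*exp(-2*exp(-c))


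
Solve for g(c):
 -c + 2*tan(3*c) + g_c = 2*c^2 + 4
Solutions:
 g(c) = C1 + 2*c^3/3 + c^2/2 + 4*c + 2*log(cos(3*c))/3


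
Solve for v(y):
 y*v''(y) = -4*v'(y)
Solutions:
 v(y) = C1 + C2/y^3


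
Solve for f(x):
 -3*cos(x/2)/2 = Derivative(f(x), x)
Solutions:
 f(x) = C1 - 3*sin(x/2)


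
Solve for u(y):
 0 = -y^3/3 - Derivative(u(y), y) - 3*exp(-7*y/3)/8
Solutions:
 u(y) = C1 - y^4/12 + 9*exp(-7*y/3)/56


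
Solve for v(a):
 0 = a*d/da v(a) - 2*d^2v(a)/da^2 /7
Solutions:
 v(a) = C1 + C2*erfi(sqrt(7)*a/2)


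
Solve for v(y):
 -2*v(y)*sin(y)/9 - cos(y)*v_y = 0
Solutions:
 v(y) = C1*cos(y)^(2/9)


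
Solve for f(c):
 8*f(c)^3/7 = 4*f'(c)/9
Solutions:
 f(c) = -sqrt(14)*sqrt(-1/(C1 + 18*c))/2
 f(c) = sqrt(14)*sqrt(-1/(C1 + 18*c))/2


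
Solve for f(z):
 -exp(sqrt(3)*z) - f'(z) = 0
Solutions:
 f(z) = C1 - sqrt(3)*exp(sqrt(3)*z)/3


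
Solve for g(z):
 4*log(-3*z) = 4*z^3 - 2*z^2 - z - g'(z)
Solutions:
 g(z) = C1 + z^4 - 2*z^3/3 - z^2/2 - 4*z*log(-z) + 4*z*(1 - log(3))


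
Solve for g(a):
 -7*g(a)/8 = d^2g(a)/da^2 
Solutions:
 g(a) = C1*sin(sqrt(14)*a/4) + C2*cos(sqrt(14)*a/4)


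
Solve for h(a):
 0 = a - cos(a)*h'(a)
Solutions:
 h(a) = C1 + Integral(a/cos(a), a)


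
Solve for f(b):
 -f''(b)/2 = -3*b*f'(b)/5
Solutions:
 f(b) = C1 + C2*erfi(sqrt(15)*b/5)


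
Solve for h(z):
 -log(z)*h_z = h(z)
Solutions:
 h(z) = C1*exp(-li(z))


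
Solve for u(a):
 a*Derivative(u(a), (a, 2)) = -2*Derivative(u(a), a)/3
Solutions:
 u(a) = C1 + C2*a^(1/3)


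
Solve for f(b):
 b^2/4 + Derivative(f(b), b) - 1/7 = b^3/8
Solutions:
 f(b) = C1 + b^4/32 - b^3/12 + b/7


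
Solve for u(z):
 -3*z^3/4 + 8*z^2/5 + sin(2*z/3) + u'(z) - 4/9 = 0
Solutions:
 u(z) = C1 + 3*z^4/16 - 8*z^3/15 + 4*z/9 + 3*cos(2*z/3)/2


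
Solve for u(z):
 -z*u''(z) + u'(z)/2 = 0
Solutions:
 u(z) = C1 + C2*z^(3/2)


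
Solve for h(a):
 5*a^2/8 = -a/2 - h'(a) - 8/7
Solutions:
 h(a) = C1 - 5*a^3/24 - a^2/4 - 8*a/7


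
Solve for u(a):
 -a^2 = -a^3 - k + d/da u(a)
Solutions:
 u(a) = C1 + a^4/4 - a^3/3 + a*k


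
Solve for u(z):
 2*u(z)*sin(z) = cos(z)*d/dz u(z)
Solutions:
 u(z) = C1/cos(z)^2


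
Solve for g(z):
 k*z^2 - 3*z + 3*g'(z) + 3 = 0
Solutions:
 g(z) = C1 - k*z^3/9 + z^2/2 - z


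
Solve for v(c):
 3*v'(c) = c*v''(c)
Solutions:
 v(c) = C1 + C2*c^4


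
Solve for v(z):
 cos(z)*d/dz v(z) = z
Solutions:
 v(z) = C1 + Integral(z/cos(z), z)


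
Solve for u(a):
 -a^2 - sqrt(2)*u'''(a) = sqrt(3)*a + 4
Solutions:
 u(a) = C1 + C2*a + C3*a^2 - sqrt(2)*a^5/120 - sqrt(6)*a^4/48 - sqrt(2)*a^3/3


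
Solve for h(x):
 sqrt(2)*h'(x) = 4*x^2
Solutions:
 h(x) = C1 + 2*sqrt(2)*x^3/3


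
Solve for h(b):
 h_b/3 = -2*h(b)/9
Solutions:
 h(b) = C1*exp(-2*b/3)


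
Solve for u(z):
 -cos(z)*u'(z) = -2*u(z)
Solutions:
 u(z) = C1*(sin(z) + 1)/(sin(z) - 1)


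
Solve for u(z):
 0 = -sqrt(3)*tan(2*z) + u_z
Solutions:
 u(z) = C1 - sqrt(3)*log(cos(2*z))/2


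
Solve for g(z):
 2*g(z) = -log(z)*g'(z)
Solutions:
 g(z) = C1*exp(-2*li(z))


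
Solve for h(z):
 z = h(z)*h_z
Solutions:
 h(z) = -sqrt(C1 + z^2)
 h(z) = sqrt(C1 + z^2)


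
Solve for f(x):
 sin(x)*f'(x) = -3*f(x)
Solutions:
 f(x) = C1*(cos(x) + 1)^(3/2)/(cos(x) - 1)^(3/2)


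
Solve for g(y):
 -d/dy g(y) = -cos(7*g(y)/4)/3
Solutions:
 -y/3 - 2*log(sin(7*g(y)/4) - 1)/7 + 2*log(sin(7*g(y)/4) + 1)/7 = C1


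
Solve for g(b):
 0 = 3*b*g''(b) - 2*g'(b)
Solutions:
 g(b) = C1 + C2*b^(5/3)


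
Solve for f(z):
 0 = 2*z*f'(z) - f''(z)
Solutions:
 f(z) = C1 + C2*erfi(z)


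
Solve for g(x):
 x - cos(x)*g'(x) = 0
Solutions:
 g(x) = C1 + Integral(x/cos(x), x)


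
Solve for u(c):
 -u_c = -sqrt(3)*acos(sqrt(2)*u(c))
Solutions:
 Integral(1/acos(sqrt(2)*_y), (_y, u(c))) = C1 + sqrt(3)*c


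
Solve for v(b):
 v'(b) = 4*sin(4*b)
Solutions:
 v(b) = C1 - cos(4*b)


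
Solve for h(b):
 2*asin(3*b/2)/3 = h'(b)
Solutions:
 h(b) = C1 + 2*b*asin(3*b/2)/3 + 2*sqrt(4 - 9*b^2)/9


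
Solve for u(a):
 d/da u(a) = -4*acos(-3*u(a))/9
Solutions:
 Integral(1/acos(-3*_y), (_y, u(a))) = C1 - 4*a/9


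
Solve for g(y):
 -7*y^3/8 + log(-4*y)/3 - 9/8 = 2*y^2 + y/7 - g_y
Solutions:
 g(y) = C1 + 7*y^4/32 + 2*y^3/3 + y^2/14 - y*log(-y)/3 + y*(35 - 16*log(2))/24


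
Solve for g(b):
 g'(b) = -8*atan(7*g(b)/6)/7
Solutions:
 Integral(1/atan(7*_y/6), (_y, g(b))) = C1 - 8*b/7


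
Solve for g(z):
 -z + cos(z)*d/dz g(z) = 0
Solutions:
 g(z) = C1 + Integral(z/cos(z), z)


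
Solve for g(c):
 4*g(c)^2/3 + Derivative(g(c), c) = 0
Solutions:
 g(c) = 3/(C1 + 4*c)


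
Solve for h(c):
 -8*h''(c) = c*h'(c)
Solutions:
 h(c) = C1 + C2*erf(c/4)


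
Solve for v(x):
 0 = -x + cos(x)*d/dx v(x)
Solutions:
 v(x) = C1 + Integral(x/cos(x), x)


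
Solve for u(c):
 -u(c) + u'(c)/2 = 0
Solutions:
 u(c) = C1*exp(2*c)
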